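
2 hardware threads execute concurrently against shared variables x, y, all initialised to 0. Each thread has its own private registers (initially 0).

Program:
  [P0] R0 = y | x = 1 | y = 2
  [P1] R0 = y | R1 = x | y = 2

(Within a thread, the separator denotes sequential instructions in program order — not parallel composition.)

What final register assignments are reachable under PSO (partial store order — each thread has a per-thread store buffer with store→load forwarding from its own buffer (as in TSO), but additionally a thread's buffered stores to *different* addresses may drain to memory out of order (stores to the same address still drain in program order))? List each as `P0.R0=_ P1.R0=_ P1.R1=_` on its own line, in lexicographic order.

P0.R0=0 P1.R0=0 P1.R1=0
P0.R0=0 P1.R0=0 P1.R1=1
P0.R0=0 P1.R0=2 P1.R1=0
P0.R0=0 P1.R0=2 P1.R1=1
P0.R0=2 P1.R0=0 P1.R1=0

outcome vector order: (P0.R0,P1.R0,P1.R1)
|PSO outcomes| = 5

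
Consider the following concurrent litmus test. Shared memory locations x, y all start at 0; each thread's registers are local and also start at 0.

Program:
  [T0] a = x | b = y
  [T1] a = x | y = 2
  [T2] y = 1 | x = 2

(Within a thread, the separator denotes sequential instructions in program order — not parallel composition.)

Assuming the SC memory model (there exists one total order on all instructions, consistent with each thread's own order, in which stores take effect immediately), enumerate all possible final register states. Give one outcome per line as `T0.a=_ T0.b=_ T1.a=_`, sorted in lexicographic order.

outcome vector order: (T0.a,T0.b,T1.a)
|SC outcomes| = 10

T0.a=0 T0.b=0 T1.a=0
T0.a=0 T0.b=0 T1.a=2
T0.a=0 T0.b=1 T1.a=0
T0.a=0 T0.b=1 T1.a=2
T0.a=0 T0.b=2 T1.a=0
T0.a=0 T0.b=2 T1.a=2
T0.a=2 T0.b=1 T1.a=0
T0.a=2 T0.b=1 T1.a=2
T0.a=2 T0.b=2 T1.a=0
T0.a=2 T0.b=2 T1.a=2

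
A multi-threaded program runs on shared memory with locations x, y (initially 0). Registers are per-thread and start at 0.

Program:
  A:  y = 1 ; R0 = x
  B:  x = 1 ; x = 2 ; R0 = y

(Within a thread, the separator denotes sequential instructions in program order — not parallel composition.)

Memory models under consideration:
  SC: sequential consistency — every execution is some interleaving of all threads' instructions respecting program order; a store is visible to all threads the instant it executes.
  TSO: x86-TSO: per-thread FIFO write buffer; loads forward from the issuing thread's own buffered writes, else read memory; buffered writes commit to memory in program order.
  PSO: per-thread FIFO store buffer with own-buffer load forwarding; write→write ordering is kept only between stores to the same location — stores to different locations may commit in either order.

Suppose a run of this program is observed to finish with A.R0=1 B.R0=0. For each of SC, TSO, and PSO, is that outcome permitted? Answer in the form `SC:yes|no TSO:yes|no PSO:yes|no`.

outcome vector order: (A.R0,B.R0)
SC (4): 0/1, 1/1, 2/0, 2/1
TSO (6): 0/0, 0/1, 1/0, 1/1, 2/0, 2/1
PSO (6): 0/0, 0/1, 1/0, 1/1, 2/0, 2/1
target 1/0 ∈ {TSO,PSO}

SC:no TSO:yes PSO:yes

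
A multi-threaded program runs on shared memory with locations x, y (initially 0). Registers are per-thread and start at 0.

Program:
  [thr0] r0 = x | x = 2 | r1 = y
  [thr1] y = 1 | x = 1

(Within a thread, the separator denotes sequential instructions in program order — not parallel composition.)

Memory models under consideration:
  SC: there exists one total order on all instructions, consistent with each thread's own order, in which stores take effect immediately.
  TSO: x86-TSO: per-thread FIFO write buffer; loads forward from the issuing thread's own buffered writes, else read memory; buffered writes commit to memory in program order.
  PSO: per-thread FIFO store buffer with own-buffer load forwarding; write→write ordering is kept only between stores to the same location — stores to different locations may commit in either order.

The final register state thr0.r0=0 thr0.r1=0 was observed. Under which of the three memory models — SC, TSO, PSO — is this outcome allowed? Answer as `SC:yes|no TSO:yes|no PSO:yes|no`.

outcome vector order: (thr0.r0,thr0.r1)
SC (3): <0 0>, <0 1>, <1 1>
TSO (3): <0 0>, <0 1>, <1 1>
PSO (4): <0 0>, <0 1>, <1 0>, <1 1>
target <0 0> ∈ {SC,TSO,PSO}

SC:yes TSO:yes PSO:yes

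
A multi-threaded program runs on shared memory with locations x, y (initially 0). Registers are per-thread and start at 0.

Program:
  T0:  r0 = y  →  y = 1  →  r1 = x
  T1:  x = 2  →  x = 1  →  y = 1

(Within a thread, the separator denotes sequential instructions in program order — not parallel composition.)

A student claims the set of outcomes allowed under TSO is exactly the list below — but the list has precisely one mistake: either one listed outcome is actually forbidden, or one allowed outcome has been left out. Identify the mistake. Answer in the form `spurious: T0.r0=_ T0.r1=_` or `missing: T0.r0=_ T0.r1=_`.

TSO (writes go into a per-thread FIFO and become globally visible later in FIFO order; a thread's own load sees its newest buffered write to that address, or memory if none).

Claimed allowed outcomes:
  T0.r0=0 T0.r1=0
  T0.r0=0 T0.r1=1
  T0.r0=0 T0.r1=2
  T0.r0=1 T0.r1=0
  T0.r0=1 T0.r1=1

spurious: T0.r0=1 T0.r1=0

outcome vector order: (T0.r0,T0.r1)
[TSO] allowed = {(0,0); (0,1); (0,2); (1,1)}
claimed∖TSO = {(1,0)}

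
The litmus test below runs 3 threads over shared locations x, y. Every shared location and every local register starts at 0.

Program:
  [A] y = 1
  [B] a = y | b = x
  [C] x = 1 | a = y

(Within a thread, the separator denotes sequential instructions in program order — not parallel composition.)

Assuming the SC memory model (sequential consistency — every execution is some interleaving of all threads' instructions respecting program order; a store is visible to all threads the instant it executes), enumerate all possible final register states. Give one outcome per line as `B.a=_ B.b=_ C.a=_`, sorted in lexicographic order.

B.a=0 B.b=0 C.a=0
B.a=0 B.b=0 C.a=1
B.a=0 B.b=1 C.a=0
B.a=0 B.b=1 C.a=1
B.a=1 B.b=0 C.a=1
B.a=1 B.b=1 C.a=0
B.a=1 B.b=1 C.a=1

outcome vector order: (B.a,B.b,C.a)
|SC outcomes| = 7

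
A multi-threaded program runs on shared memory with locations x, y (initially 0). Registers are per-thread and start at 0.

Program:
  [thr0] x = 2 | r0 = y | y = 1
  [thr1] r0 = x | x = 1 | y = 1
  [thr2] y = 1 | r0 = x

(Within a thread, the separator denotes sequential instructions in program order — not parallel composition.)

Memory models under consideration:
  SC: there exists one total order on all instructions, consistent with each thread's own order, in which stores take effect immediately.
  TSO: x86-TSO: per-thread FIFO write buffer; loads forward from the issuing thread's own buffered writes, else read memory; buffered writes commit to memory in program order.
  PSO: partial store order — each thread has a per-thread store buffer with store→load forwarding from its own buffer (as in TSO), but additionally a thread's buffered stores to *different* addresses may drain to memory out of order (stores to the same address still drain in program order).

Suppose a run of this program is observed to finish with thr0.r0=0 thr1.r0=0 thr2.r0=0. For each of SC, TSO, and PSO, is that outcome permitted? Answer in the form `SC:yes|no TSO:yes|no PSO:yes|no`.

outcome vector order: (thr0.r0,thr1.r0,thr2.r0)
under SC → <0 0 1>; <0 0 2>; <0 2 1>; <0 2 2>; <1 0 0>; <1 0 1>; <1 0 2>; <1 2 0>; <1 2 1>; <1 2 2>
under TSO → <0 0 0>; <0 0 1>; <0 0 2>; <0 2 0>; <0 2 1>; <0 2 2>; <1 0 0>; <1 0 1>; <1 0 2>; <1 2 0>; <1 2 1>; <1 2 2>
under PSO → <0 0 0>; <0 0 1>; <0 0 2>; <0 2 0>; <0 2 1>; <0 2 2>; <1 0 0>; <1 0 1>; <1 0 2>; <1 2 0>; <1 2 1>; <1 2 2>
target <0 0 0> ∈ {TSO,PSO}

SC:no TSO:yes PSO:yes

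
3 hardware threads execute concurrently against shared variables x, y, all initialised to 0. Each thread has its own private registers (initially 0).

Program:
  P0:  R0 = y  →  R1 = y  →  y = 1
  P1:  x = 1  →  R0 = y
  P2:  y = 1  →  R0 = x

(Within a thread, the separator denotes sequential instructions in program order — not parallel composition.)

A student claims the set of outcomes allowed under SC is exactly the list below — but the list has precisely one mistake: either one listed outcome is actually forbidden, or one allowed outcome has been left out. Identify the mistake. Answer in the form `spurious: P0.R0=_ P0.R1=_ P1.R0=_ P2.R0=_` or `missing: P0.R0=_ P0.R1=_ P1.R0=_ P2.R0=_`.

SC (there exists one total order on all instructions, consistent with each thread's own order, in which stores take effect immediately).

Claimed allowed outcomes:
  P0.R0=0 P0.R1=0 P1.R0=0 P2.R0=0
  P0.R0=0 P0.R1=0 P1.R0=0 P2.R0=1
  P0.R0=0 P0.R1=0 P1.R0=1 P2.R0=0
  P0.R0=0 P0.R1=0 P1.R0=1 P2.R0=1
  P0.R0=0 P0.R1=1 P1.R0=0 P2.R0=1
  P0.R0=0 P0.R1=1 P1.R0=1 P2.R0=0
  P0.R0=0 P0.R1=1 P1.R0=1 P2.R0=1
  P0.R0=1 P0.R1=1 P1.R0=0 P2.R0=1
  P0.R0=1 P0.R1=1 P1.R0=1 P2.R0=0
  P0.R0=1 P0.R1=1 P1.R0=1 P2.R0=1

spurious: P0.R0=0 P0.R1=0 P1.R0=0 P2.R0=0

outcome vector order: (P0.R0,P0.R1,P1.R0,P2.R0)
[SC] allowed = {0/0/0/1, 0/0/1/0, 0/0/1/1, 0/1/0/1, 0/1/1/0, 0/1/1/1, 1/1/0/1, 1/1/1/0, 1/1/1/1}
claimed∖SC = {0/0/0/0}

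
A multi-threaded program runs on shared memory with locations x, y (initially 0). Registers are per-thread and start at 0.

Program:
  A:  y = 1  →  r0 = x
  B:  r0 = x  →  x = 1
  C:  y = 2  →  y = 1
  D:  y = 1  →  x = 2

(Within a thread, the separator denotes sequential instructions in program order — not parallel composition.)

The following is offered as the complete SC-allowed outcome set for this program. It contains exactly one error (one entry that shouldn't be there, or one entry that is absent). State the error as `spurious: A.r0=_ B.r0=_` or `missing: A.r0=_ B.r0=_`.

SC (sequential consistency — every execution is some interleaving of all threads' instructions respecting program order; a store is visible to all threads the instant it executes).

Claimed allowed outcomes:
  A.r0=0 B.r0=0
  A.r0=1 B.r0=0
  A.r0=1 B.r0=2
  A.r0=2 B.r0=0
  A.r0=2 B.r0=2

outcome vector order: (A.r0,B.r0)
under SC → 0/0, 0/2, 1/0, 1/2, 2/0, 2/2
SC∖claimed = {0/2}

missing: A.r0=0 B.r0=2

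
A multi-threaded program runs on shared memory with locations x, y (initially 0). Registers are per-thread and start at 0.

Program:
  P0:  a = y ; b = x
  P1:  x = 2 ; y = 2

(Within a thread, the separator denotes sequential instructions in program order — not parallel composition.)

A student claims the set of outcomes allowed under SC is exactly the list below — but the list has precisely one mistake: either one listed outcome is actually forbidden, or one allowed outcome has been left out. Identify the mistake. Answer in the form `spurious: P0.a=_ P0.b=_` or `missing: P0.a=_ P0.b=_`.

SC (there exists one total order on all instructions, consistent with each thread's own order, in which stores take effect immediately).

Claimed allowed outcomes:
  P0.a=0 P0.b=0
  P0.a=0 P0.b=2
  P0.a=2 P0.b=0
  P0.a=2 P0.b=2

outcome vector order: (P0.a,P0.b)
[SC] allowed = {<0 0>; <0 2>; <2 2>}
claimed∖SC = {<2 0>}

spurious: P0.a=2 P0.b=0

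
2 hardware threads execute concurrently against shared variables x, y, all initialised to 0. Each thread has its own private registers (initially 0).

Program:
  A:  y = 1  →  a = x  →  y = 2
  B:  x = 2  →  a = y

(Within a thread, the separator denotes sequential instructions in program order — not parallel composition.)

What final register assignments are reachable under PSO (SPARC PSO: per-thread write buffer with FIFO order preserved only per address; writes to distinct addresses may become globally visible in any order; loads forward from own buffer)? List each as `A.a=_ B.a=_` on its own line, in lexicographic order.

A.a=0 B.a=0
A.a=0 B.a=1
A.a=0 B.a=2
A.a=2 B.a=0
A.a=2 B.a=1
A.a=2 B.a=2

outcome vector order: (A.a,B.a)
|PSO outcomes| = 6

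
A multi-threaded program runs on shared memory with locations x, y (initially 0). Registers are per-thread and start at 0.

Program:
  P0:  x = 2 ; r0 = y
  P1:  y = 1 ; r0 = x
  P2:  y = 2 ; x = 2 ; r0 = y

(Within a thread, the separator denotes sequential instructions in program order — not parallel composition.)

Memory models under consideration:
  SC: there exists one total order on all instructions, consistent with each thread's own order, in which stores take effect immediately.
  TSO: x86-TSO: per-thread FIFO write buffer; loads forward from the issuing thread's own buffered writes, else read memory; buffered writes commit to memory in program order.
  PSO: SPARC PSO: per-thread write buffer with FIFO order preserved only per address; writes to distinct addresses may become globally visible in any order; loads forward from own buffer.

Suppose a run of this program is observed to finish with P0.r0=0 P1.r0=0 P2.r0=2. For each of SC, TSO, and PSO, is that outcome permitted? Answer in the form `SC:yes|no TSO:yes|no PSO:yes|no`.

SC:no TSO:yes PSO:yes

outcome vector order: (P0.r0,P1.r0,P2.r0)
SC: 9 outcomes — {0/2/1; 0/2/2; 1/0/1; 1/0/2; 1/2/1; 1/2/2; 2/0/2; 2/2/1; 2/2/2}
TSO: 12 outcomes — {0/0/1; 0/0/2; 0/2/1; 0/2/2; 1/0/1; 1/0/2; 1/2/1; 1/2/2; 2/0/1; 2/0/2; 2/2/1; 2/2/2}
PSO: 12 outcomes — {0/0/1; 0/0/2; 0/2/1; 0/2/2; 1/0/1; 1/0/2; 1/2/1; 1/2/2; 2/0/1; 2/0/2; 2/2/1; 2/2/2}
target 0/0/2 ∈ {TSO,PSO}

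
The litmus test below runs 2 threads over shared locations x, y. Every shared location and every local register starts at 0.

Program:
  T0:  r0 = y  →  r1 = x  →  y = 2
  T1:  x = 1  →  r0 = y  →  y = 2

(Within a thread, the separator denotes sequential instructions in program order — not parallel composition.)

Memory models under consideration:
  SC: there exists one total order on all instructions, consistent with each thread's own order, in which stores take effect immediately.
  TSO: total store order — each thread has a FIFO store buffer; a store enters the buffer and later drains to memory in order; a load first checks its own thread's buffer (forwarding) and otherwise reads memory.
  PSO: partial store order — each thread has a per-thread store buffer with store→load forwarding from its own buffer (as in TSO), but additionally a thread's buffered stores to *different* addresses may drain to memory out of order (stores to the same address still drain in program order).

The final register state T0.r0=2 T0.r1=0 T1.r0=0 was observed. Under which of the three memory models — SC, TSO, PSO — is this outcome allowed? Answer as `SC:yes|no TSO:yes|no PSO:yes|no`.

outcome vector order: (T0.r0,T0.r1,T1.r0)
SC: 5 outcomes — {000, 002, 010, 012, 210}
TSO: 5 outcomes — {000, 002, 010, 012, 210}
PSO: 6 outcomes — {000, 002, 010, 012, 200, 210}
target 200 ∈ {PSO}

SC:no TSO:no PSO:yes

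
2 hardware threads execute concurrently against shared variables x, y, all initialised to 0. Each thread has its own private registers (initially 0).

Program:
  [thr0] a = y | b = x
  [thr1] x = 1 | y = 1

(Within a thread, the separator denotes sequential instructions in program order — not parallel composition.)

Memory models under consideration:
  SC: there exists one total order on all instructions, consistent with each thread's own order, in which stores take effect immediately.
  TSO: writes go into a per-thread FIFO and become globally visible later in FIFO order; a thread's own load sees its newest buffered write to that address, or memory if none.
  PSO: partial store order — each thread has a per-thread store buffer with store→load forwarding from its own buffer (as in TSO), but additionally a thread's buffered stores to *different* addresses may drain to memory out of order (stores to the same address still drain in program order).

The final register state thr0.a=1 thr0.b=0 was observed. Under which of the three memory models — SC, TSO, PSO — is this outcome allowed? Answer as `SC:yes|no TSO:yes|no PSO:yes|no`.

outcome vector order: (thr0.a,thr0.b)
SC: 3 outcomes — {0/0 0/1 1/1}
TSO: 3 outcomes — {0/0 0/1 1/1}
PSO: 4 outcomes — {0/0 0/1 1/0 1/1}
target 1/0 ∈ {PSO}

SC:no TSO:no PSO:yes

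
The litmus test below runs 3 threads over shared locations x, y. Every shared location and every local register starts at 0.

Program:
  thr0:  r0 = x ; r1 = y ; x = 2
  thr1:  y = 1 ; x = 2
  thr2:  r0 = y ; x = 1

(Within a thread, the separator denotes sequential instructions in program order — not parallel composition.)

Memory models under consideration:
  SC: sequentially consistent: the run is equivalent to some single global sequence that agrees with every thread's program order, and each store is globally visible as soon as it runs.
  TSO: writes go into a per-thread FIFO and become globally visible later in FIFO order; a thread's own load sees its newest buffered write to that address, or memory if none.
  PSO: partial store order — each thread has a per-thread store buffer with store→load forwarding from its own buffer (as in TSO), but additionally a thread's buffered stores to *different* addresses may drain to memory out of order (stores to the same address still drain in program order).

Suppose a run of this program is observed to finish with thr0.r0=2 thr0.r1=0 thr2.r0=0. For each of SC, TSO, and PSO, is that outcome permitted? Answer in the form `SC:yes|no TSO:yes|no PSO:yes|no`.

SC:no TSO:no PSO:yes

outcome vector order: (thr0.r0,thr0.r1,thr2.r0)
under SC → 000 001 010 011 100 110 111 210 211
under TSO → 000 001 010 011 100 110 111 210 211
under PSO → 000 001 010 011 100 110 111 200 201 210 211
target 200 ∈ {PSO}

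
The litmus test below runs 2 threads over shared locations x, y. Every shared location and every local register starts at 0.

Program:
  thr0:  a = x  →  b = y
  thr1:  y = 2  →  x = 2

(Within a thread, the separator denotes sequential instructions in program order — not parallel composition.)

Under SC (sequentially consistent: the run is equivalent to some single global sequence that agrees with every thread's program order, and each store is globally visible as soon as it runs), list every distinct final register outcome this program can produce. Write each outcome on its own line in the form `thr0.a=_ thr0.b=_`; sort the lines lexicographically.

thr0.a=0 thr0.b=0
thr0.a=0 thr0.b=2
thr0.a=2 thr0.b=2

outcome vector order: (thr0.a,thr0.b)
|SC outcomes| = 3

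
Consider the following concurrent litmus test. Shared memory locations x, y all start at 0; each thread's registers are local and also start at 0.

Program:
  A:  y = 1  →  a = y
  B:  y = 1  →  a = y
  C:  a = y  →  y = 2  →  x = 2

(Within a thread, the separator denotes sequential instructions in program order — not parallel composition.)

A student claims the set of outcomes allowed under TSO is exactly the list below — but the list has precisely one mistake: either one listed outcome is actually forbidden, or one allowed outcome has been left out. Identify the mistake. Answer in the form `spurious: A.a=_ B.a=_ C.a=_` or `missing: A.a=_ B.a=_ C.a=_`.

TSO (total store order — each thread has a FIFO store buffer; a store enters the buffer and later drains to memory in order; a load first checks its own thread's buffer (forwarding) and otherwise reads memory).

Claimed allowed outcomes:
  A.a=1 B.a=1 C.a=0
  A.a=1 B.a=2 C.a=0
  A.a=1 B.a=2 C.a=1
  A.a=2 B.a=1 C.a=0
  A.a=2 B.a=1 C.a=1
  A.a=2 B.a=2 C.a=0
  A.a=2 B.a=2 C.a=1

outcome vector order: (A.a,B.a,C.a)
TSO (8): <1 1 0>; <1 1 1>; <1 2 0>; <1 2 1>; <2 1 0>; <2 1 1>; <2 2 0>; <2 2 1>
TSO∖claimed = {<1 1 1>}

missing: A.a=1 B.a=1 C.a=1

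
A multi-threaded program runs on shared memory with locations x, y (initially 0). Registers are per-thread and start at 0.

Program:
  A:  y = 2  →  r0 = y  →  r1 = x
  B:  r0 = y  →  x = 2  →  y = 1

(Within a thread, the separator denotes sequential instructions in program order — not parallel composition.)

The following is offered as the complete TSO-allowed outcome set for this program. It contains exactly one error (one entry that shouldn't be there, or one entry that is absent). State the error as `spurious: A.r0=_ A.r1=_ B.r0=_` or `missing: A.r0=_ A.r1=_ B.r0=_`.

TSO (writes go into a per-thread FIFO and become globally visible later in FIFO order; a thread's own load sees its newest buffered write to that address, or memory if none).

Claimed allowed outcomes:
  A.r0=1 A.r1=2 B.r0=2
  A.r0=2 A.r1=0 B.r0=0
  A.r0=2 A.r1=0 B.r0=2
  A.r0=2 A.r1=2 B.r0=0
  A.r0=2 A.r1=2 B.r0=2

outcome vector order: (A.r0,A.r1,B.r0)
under TSO → 120 122 200 202 220 222
TSO∖claimed = {120}

missing: A.r0=1 A.r1=2 B.r0=0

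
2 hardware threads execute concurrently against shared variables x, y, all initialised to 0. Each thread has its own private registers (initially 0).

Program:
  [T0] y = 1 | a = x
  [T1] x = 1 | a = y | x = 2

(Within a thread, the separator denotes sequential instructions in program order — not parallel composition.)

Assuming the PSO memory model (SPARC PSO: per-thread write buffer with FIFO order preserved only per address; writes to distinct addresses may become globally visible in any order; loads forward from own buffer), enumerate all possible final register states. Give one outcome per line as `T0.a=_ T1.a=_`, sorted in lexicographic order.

T0.a=0 T1.a=0
T0.a=0 T1.a=1
T0.a=1 T1.a=0
T0.a=1 T1.a=1
T0.a=2 T1.a=0
T0.a=2 T1.a=1

outcome vector order: (T0.a,T1.a)
|PSO outcomes| = 6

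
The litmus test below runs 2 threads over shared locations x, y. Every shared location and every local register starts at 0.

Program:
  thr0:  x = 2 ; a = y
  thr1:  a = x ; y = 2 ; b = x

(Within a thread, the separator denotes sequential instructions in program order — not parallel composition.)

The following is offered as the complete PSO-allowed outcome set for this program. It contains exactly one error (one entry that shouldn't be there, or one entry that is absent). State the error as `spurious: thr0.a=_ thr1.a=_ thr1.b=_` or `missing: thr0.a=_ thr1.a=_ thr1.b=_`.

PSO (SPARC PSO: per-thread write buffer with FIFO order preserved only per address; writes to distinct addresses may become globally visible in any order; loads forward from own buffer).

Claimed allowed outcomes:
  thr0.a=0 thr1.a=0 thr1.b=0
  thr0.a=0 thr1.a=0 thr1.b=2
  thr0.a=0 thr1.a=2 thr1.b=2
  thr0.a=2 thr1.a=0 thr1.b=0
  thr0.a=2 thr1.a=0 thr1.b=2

outcome vector order: (thr0.a,thr1.a,thr1.b)
PSO: 6 outcomes — {(0,0,0), (0,0,2), (0,2,2), (2,0,0), (2,0,2), (2,2,2)}
PSO∖claimed = {(2,2,2)}

missing: thr0.a=2 thr1.a=2 thr1.b=2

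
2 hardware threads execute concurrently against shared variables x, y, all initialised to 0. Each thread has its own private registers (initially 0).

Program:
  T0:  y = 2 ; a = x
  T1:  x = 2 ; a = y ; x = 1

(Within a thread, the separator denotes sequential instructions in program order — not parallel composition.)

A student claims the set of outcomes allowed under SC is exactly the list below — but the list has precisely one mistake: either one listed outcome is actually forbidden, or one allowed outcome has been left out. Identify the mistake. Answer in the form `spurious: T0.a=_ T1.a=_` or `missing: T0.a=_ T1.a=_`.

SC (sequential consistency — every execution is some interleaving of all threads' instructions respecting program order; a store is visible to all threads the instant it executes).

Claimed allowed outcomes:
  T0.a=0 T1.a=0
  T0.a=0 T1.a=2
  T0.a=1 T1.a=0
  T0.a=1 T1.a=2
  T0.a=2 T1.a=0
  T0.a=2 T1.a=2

spurious: T0.a=0 T1.a=0

outcome vector order: (T0.a,T1.a)
SC (5): (0,2); (1,0); (1,2); (2,0); (2,2)
claimed∖SC = {(0,0)}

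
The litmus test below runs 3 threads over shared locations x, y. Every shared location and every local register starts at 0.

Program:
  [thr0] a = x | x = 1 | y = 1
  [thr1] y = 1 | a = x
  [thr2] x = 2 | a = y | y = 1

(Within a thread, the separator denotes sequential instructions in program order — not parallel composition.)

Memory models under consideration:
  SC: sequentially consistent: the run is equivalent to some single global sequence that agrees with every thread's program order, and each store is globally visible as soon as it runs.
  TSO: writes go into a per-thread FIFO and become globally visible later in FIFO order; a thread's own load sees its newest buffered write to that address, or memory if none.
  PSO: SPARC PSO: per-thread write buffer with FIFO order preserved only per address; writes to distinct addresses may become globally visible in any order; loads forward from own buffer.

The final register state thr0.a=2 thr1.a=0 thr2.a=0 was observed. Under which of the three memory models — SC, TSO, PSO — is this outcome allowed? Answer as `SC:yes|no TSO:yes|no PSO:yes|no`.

SC:no TSO:yes PSO:yes

outcome vector order: (thr0.a,thr1.a,thr2.a)
SC: 10 outcomes — {0/0/1; 0/1/0; 0/1/1; 0/2/0; 0/2/1; 2/0/1; 2/1/0; 2/1/1; 2/2/0; 2/2/1}
TSO: 12 outcomes — {0/0/0; 0/0/1; 0/1/0; 0/1/1; 0/2/0; 0/2/1; 2/0/0; 2/0/1; 2/1/0; 2/1/1; 2/2/0; 2/2/1}
PSO: 12 outcomes — {0/0/0; 0/0/1; 0/1/0; 0/1/1; 0/2/0; 0/2/1; 2/0/0; 2/0/1; 2/1/0; 2/1/1; 2/2/0; 2/2/1}
target 2/0/0 ∈ {TSO,PSO}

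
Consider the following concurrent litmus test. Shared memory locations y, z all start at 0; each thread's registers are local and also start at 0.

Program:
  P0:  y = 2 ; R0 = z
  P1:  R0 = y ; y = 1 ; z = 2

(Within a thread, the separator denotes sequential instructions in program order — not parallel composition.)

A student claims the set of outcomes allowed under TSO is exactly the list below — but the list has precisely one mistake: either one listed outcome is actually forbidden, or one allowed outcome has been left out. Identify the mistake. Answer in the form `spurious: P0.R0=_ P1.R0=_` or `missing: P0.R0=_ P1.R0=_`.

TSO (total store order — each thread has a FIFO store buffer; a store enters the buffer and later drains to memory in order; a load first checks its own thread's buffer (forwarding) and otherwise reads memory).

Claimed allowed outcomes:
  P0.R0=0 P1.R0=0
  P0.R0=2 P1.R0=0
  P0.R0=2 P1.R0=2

missing: P0.R0=0 P1.R0=2

outcome vector order: (P0.R0,P1.R0)
TSO: 4 outcomes — {(0,0); (0,2); (2,0); (2,2)}
TSO∖claimed = {(0,2)}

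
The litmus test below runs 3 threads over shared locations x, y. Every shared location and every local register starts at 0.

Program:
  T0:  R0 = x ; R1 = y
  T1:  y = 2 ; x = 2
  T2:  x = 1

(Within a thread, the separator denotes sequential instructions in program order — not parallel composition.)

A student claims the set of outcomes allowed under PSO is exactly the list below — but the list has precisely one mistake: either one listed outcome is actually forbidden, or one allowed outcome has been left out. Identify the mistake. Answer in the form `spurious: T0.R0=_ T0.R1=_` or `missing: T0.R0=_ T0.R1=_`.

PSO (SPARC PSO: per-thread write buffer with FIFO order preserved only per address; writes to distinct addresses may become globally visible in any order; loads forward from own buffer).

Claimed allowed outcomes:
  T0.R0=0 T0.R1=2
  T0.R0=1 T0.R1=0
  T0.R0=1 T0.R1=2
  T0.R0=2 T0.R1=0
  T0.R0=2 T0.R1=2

missing: T0.R0=0 T0.R1=0

outcome vector order: (T0.R0,T0.R1)
[PSO] allowed = {00; 02; 10; 12; 20; 22}
PSO∖claimed = {00}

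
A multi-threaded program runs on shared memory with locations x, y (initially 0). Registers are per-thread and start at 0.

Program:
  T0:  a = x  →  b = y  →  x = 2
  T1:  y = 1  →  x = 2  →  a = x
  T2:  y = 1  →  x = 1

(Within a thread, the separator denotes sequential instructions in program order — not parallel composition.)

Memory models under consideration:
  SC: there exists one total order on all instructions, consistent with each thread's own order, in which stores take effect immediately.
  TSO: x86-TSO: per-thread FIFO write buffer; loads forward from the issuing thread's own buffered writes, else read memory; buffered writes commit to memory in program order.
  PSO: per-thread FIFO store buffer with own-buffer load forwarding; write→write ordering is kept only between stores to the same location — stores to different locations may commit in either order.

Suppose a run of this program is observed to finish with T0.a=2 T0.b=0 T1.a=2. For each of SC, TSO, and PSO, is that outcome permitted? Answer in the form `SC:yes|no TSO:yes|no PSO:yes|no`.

SC:no TSO:no PSO:yes

outcome vector order: (T0.a,T0.b,T1.a)
[SC] allowed = {001, 002, 011, 012, 111, 112, 211, 212}
[TSO] allowed = {001, 002, 011, 012, 111, 112, 211, 212}
[PSO] allowed = {001, 002, 011, 012, 101, 102, 111, 112, 201, 202, 211, 212}
target 202 ∈ {PSO}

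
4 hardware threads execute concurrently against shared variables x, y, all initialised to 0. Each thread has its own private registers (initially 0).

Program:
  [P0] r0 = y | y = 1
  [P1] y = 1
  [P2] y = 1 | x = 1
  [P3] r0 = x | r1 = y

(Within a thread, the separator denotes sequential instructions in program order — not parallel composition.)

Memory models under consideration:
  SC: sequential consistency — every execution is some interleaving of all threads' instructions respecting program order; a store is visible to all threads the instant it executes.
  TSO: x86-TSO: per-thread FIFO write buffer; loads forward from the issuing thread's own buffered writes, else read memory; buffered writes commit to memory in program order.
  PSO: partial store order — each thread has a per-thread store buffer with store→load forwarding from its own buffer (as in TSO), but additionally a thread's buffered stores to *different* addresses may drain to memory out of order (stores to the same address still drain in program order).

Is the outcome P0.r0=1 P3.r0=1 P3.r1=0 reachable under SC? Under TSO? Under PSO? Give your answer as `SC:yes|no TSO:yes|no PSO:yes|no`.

SC:no TSO:no PSO:yes

outcome vector order: (P0.r0,P3.r0,P3.r1)
under SC → 000, 001, 011, 100, 101, 111
under TSO → 000, 001, 011, 100, 101, 111
under PSO → 000, 001, 010, 011, 100, 101, 110, 111
target 110 ∈ {PSO}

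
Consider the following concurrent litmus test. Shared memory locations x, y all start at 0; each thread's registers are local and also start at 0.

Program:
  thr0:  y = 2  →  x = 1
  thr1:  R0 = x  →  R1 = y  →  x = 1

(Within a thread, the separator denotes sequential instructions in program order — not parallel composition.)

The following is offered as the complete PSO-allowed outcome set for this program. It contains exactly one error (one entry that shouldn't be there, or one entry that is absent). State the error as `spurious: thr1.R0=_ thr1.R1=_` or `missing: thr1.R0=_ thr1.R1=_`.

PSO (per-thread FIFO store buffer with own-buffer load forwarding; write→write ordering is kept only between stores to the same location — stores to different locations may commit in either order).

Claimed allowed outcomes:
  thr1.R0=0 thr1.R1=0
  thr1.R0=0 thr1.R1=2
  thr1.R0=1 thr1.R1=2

outcome vector order: (thr1.R0,thr1.R1)
under PSO → (0,0) (0,2) (1,0) (1,2)
PSO∖claimed = {(1,0)}

missing: thr1.R0=1 thr1.R1=0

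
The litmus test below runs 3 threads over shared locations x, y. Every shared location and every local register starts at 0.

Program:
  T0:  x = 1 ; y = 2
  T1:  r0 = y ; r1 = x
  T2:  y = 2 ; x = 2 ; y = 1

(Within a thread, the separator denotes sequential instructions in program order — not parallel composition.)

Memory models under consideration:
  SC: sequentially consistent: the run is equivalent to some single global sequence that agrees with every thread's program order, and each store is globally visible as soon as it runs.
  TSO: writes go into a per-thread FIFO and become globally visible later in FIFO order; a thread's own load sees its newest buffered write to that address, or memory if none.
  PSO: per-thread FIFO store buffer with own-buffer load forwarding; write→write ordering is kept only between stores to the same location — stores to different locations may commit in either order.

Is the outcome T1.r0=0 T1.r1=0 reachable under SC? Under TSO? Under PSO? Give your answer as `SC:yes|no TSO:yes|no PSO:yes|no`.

outcome vector order: (T1.r0,T1.r1)
SC: 8 outcomes — {0/0 0/1 0/2 1/1 1/2 2/0 2/1 2/2}
TSO: 8 outcomes — {0/0 0/1 0/2 1/1 1/2 2/0 2/1 2/2}
PSO: 9 outcomes — {0/0 0/1 0/2 1/0 1/1 1/2 2/0 2/1 2/2}
target 0/0 ∈ {SC,TSO,PSO}

SC:yes TSO:yes PSO:yes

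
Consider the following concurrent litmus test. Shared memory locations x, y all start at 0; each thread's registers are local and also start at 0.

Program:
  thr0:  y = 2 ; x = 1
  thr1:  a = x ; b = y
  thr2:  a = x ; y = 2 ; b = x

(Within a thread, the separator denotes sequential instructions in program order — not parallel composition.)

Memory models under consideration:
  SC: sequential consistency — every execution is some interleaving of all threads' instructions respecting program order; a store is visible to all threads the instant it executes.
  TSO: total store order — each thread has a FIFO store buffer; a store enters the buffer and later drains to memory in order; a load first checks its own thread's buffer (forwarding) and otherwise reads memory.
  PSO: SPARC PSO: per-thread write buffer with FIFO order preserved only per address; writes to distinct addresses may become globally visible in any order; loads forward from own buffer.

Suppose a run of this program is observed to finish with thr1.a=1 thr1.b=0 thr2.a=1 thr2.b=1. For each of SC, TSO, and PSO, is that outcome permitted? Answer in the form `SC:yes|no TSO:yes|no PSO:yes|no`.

outcome vector order: (thr1.a,thr1.b,thr2.a,thr2.b)
SC: 9 outcomes — {0000; 0001; 0011; 0200; 0201; 0211; 1200; 1201; 1211}
TSO: 9 outcomes — {0000; 0001; 0011; 0200; 0201; 0211; 1200; 1201; 1211}
PSO: 12 outcomes — {0000; 0001; 0011; 0200; 0201; 0211; 1000; 1001; 1011; 1200; 1201; 1211}
target 1011 ∈ {PSO}

SC:no TSO:no PSO:yes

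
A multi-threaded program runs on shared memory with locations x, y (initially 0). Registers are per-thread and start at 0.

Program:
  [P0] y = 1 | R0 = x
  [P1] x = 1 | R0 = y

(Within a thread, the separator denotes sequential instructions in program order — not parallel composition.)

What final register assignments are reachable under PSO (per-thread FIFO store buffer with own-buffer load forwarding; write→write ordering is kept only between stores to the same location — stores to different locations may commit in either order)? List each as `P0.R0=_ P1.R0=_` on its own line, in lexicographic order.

P0.R0=0 P1.R0=0
P0.R0=0 P1.R0=1
P0.R0=1 P1.R0=0
P0.R0=1 P1.R0=1

outcome vector order: (P0.R0,P1.R0)
|PSO outcomes| = 4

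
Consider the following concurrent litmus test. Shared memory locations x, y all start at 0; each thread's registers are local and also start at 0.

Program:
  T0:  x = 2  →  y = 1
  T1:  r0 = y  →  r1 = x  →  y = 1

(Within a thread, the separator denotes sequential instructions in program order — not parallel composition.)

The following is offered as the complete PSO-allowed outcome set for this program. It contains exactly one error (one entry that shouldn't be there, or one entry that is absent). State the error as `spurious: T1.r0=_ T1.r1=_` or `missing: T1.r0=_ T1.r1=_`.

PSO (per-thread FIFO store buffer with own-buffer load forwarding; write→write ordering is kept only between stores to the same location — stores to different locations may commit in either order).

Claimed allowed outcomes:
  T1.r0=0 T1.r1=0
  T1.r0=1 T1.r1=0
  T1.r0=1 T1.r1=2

outcome vector order: (T1.r0,T1.r1)
PSO (4): 00 02 10 12
PSO∖claimed = {02}

missing: T1.r0=0 T1.r1=2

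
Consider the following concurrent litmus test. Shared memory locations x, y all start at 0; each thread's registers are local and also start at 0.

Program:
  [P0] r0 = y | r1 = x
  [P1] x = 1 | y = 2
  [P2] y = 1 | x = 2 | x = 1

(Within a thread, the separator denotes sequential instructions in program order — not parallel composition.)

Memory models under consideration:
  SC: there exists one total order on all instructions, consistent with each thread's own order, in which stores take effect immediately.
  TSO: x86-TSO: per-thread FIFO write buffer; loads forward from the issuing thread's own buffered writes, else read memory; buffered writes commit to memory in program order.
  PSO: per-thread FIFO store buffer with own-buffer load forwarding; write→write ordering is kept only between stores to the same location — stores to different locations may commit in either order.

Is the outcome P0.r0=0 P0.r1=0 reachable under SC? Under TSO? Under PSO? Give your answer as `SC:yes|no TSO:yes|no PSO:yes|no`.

outcome vector order: (P0.r0,P0.r1)
SC (8): <0 0>; <0 1>; <0 2>; <1 0>; <1 1>; <1 2>; <2 1>; <2 2>
TSO (8): <0 0>; <0 1>; <0 2>; <1 0>; <1 1>; <1 2>; <2 1>; <2 2>
PSO (9): <0 0>; <0 1>; <0 2>; <1 0>; <1 1>; <1 2>; <2 0>; <2 1>; <2 2>
target <0 0> ∈ {SC,TSO,PSO}

SC:yes TSO:yes PSO:yes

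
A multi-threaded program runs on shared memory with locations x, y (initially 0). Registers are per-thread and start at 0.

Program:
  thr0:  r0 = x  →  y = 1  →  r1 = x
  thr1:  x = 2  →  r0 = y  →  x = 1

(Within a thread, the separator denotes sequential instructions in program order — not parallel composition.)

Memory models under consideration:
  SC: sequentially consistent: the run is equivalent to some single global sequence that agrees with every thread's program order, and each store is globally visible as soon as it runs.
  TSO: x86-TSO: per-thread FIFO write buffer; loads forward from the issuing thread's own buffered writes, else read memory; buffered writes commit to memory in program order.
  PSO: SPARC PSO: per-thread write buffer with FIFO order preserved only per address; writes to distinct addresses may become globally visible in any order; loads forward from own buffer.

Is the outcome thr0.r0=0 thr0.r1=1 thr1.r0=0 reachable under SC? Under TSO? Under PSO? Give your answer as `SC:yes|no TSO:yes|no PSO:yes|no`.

outcome vector order: (thr0.r0,thr0.r1,thr1.r0)
SC: 10 outcomes — {(0,0,1), (0,1,0), (0,1,1), (0,2,0), (0,2,1), (1,1,0), (2,1,0), (2,1,1), (2,2,0), (2,2,1)}
TSO: 11 outcomes — {(0,0,0), (0,0,1), (0,1,0), (0,1,1), (0,2,0), (0,2,1), (1,1,0), (2,1,0), (2,1,1), (2,2,0), (2,2,1)}
PSO: 11 outcomes — {(0,0,0), (0,0,1), (0,1,0), (0,1,1), (0,2,0), (0,2,1), (1,1,0), (2,1,0), (2,1,1), (2,2,0), (2,2,1)}
target (0,1,0) ∈ {SC,TSO,PSO}

SC:yes TSO:yes PSO:yes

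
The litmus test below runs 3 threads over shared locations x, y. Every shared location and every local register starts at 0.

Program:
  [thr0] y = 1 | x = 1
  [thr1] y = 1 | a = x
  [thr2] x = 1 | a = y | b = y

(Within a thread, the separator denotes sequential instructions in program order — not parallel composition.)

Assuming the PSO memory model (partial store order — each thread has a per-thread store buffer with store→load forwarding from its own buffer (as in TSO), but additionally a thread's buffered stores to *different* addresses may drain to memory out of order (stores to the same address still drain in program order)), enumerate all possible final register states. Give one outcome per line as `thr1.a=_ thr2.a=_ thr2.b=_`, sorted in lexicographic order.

thr1.a=0 thr2.a=0 thr2.b=0
thr1.a=0 thr2.a=0 thr2.b=1
thr1.a=0 thr2.a=1 thr2.b=1
thr1.a=1 thr2.a=0 thr2.b=0
thr1.a=1 thr2.a=0 thr2.b=1
thr1.a=1 thr2.a=1 thr2.b=1

outcome vector order: (thr1.a,thr2.a,thr2.b)
|PSO outcomes| = 6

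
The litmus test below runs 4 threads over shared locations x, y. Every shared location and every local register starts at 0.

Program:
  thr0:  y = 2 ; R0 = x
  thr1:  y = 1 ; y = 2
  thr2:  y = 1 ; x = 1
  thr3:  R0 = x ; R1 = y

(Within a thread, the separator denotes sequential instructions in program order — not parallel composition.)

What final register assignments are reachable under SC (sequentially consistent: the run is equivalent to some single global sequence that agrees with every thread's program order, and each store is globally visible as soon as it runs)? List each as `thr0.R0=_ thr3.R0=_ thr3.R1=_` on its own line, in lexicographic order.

outcome vector order: (thr0.R0,thr3.R0,thr3.R1)
|SC outcomes| = 10

thr0.R0=0 thr3.R0=0 thr3.R1=0
thr0.R0=0 thr3.R0=0 thr3.R1=1
thr0.R0=0 thr3.R0=0 thr3.R1=2
thr0.R0=0 thr3.R0=1 thr3.R1=1
thr0.R0=0 thr3.R0=1 thr3.R1=2
thr0.R0=1 thr3.R0=0 thr3.R1=0
thr0.R0=1 thr3.R0=0 thr3.R1=1
thr0.R0=1 thr3.R0=0 thr3.R1=2
thr0.R0=1 thr3.R0=1 thr3.R1=1
thr0.R0=1 thr3.R0=1 thr3.R1=2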